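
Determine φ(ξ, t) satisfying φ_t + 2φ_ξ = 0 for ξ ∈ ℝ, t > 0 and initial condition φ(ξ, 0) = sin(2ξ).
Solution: By characteristics (dξ/dt = 2), φ(ξ,t) = f(ξ - 2t) with f = φ(·, 0).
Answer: φ(ξ, t) = -sin(4t - 2ξ)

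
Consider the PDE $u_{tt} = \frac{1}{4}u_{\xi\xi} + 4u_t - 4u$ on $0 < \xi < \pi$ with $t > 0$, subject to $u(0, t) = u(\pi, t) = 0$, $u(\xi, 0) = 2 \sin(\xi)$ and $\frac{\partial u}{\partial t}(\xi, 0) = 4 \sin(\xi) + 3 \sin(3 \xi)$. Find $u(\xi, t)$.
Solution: Substitute $u = e^{2t}w$, i.e. $w = e^{-2t}u$.
By the product rule, $u_t = e^{2t}(w_t + 2w)$, $u_{tt} = e^{2t}(w_{tt} + 4w_t + 4w)$, $u_{\xi\xi} = e^{2t}w_{\xi\xi}$.
Substituting into the PDE and dividing by $e^{2t}$: $w_{tt} + 4w_t + 4w = \frac{1}{4}w_{\xi\xi} + 4(w_t + 2w) - 4w$.
The lower-order terms cancel, leaving the standard wave equation $w_{tt} = \frac{1}{4}w_{\xi\xi}$.
Initial data for $w$: $w(\xi,0) = u(\xi,0) = 2 \sin(\xi)$; $w_t(\xi,0) = u_t(\xi,0) - 2u(\xi,0) = 3 \sin(3 \xi)$. The boundary conditions carry over: $w(0,t) = w(\pi,t) = 0$.
Solve for $w$:
  Using separation of variables $w = X(\xi)T(t)$:
  Eigenfunctions: $\sin(n\xi)$, $n = 1, 2, 3, \ldots$
  General solution: $w(\xi, t) = \sum [A_n \cos(n t/2) + B_n \sin(n t/2)] \sin(n\xi)$
  From $w(\xi,0) = 2 \sin(\xi)$: $A_1=2$. From $w_t(\xi,0) = 3 \sin(3 \xi)$, using $w_t(\xi,0) = \sum \omega_n B_n \sin(n\xi)$ with $\omega_n = n/2$: $B_3 = 3/(3/2) = 2$.
Hence $w(\xi,t) = 2 \sin(3 t/2) \sin(3 \xi) + 2 \sin(\xi) \cos(t/2)$.
Transform back: $u(\xi,t) = e^{2t}w(\xi,t)$.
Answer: $u(\xi, t) = 2 e^{2 t} \sin(\xi) \cos(t/2) + 2 e^{2 t} \sin(3 \xi) \sin(3 t/2)$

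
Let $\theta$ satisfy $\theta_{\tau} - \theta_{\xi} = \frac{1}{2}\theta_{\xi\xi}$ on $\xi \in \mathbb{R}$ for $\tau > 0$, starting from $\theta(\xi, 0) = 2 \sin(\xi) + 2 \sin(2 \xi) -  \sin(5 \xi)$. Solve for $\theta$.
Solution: Change to a moving frame: let $\eta = \xi + \tau$, $\sigma = \tau$ and write $\theta(\xi,\tau) = u(\eta,\sigma)$.
By the chain rule $\theta_{\tau} = u_{\sigma} + u_{\eta}$, $\theta_{\xi} = u_{\eta}$, $\theta_{\xi\xi} = u_{\eta\eta}$.
Then $\theta_{\tau} - \theta_{\xi} = u_{\sigma}$: the advection term cancels and the PDE becomes the heat equation $u_{\sigma} = \frac{1}{2}u_{\eta\eta}$ on $\eta \in \mathbb{R}$.
Initial data: $u(\eta,0) = \theta(\eta,0) = 2 \sin(\eta) + 2 \sin(2 \eta) - \sin(5 \eta)$.
On $\eta \in \mathbb{R}$ each mode satisfies $(\sin(n\eta))'' = -n^2 \sin(n\eta)$, so $e^{-n^2\sigma/2} \sin(n\eta)$ solves the heat equation; by superposition $u(\eta,\sigma) = \sum c_n e^{-n^2\sigma/2} \sin(n\eta)$.
Reading off the coefficients: $c_1=2, c_2=2, c_5=-1$, so $u(\eta,\sigma) = 2 e^{-2 \sigma} \sin(2 \eta) + 2 e^{-\sigma/2} \sin(\eta) - e^{-25 \sigma/2} \sin(5 \eta)$.
Substituting back $\eta = \xi + \tau$, $\sigma = \tau$: $\theta(\xi,\tau) = u(\xi + \tau, \tau)$.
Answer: $\theta(\xi, \tau) = 2 e^{-2 \tau} \sin(2 \tau + 2 \xi) + 2 e^{-\tau/2} \sin(\tau + \xi) -  e^{-25 \tau/2} \sin(5 \tau + 5 \xi)$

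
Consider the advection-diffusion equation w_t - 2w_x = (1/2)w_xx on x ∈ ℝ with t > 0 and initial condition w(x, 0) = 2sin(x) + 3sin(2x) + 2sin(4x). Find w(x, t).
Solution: Moving frame: η = x + 2t, σ = t, w = u(η,σ), so w_t = u_σ + 2u_η and w_xx = u_ηη.
Hence w_t - 2w_x = u_σ and the PDE becomes the heat equation u_σ = (1/2)u_ηη on η ∈ ℝ.
Initial data: u(η,0) = w(η,0) = 2sin(η) + 3sin(2η) + 2sin(4η). Each mode sin(nη) decays as exp(-n²σ/2) on ℝ, so u(η,σ) = Σ c_n exp(-n²σ/2) sin(nη) with c_1=2, c_2=3, c_4=2: u(η,σ) = 3exp(-2σ)sin(2η) + 2exp(-8σ)sin(4η) + 2exp(-σ/2)sin(η).
Substituting back: w(x,t) = u(x + 2t, t).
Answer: w(x, t) = 3exp(-2t)sin(4t + 2x) + 2exp(-8t)sin(8t + 4x) + 2exp(-t/2)sin(2t + x)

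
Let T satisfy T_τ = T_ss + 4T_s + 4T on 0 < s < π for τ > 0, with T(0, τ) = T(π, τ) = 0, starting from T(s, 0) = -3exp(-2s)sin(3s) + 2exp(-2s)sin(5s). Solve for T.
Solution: Substitute T = exp(-2s)u.
Then T_s = exp(-2s)(u_s - 2u), T_ss = exp(-2s)(u_ss - 4u_s + 4u), T_τ = exp(-2s)u_τ; substituting and dividing by exp(-2s), the lower-order terms cancel: u_τ = u_ss (standard heat equation).
Data for u: u(s,0) = exp(2s)T(s,0) = -3sin(3s) + 2sin(5s). The boundary conditions carry over: u(0,τ) = u(π,τ) = 0.
Separating variables: u = Σ c_n exp(-n²τ) sin(ns). From u(s,0) = -3sin(3s) + 2sin(5s): c_3=-3, c_5=2.
So u(s,τ) = -3exp(-9τ)sin(3s) + 2exp(-25τ)sin(5s), and T(s,τ) = exp(-2s)u(s,τ).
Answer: T(s, τ) = -3exp(-2s)exp(-9τ)sin(3s) + 2exp(-2s)exp(-25τ)sin(5s)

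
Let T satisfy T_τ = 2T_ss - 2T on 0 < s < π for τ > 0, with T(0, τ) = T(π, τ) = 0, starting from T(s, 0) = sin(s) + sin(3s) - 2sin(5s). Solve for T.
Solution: Substitute T = exp(-2τ)u.
Then T_τ = exp(-2τ)(u_τ - 2u), T_ss = exp(-2τ)u_ss; substituting and dividing by exp(-2τ), the lower-order terms cancel: u_τ = 2u_ss (standard heat equation).
Data for u: u(s,0) = T(s,0) = sin(s) + sin(3s) - 2sin(5s). The boundary conditions carry over: u(0,τ) = u(π,τ) = 0.
Separating variables: u = Σ c_n exp(-2n²τ) sin(ns). From u(s,0) = sin(s) + sin(3s) - 2sin(5s): c_1=1, c_3=1, c_5=-2.
So u(s,τ) = exp(-2τ)sin(s) + exp(-18τ)sin(3s) - 2exp(-50τ)sin(5s), and T(s,τ) = exp(-2τ)u(s,τ).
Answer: T(s, τ) = exp(-4τ)sin(s) + exp(-20τ)sin(3s) - 2exp(-52τ)sin(5s)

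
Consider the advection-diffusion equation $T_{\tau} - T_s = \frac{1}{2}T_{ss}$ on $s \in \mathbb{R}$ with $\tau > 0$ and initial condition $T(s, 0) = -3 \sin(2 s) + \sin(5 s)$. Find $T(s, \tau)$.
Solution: Moving frame: $\eta = s + \tau$, $\sigma = \tau$, $T = u(\eta,\sigma)$, so $T_{\tau} = u_{\sigma} + u_{\eta}$ and $T_{ss} = u_{\eta\eta}$.
Hence $T_{\tau} - T_s = u_{\sigma}$ and the PDE becomes the heat equation $u_{\sigma} = \frac{1}{2}u_{\eta\eta}$ on $\eta \in \mathbb{R}$.
Initial data: $u(\eta,0) = T(\eta,0) = -3 \sin(2 \eta) + \sin(5 \eta)$. Each mode $\sin(n\eta)$ decays as $e^{-n^2\sigma/2}$ on $\mathbb{R}$, so $u(\eta,\sigma) = \sum c_n e^{-n^2\sigma/2} \sin(n\eta)$ with $c_2=-3, c_5=1$: $u(\eta,\sigma) = -3 e^{-2 \sigma} \sin(2 \eta) + e^{-25 \sigma/2} \sin(5 \eta)$.
Substituting back: $T(s,\tau) = u(s + \tau, \tau)$.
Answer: $T(s, \tau) = -3 e^{-2 \tau} \sin(2 \tau + 2 s) + e^{-25 \tau/2} \sin(5 \tau + 5 s)$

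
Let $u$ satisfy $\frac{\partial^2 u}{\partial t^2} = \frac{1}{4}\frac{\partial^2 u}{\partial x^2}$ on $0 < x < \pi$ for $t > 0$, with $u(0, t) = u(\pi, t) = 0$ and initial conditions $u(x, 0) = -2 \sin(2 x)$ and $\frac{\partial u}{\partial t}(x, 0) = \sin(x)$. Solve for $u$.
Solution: Using separation of variables $u = X(x)T(t)$:
Eigenfunctions: $\sin(nx)$, $n = 1, 2, 3, \ldots$
General solution: $u(x, t) = \sum [A_n \cos(n t/2) + B_n \sin(n t/2)] \sin(nx)$
From $u(x,0) = -2 \sin(2 x)$: $A_2=-2$. From $u_t(x,0) = \sin(x)$, using $u_t(x,0) = \sum \omega_n B_n \sin(nx)$ with $\omega_n = n/2$: $B_1 = 1/(1/2) = 2$.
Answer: $u(x, t) = 2 \sin(t/2) \sin(x) - 2 \sin(2 x) \cos(t)$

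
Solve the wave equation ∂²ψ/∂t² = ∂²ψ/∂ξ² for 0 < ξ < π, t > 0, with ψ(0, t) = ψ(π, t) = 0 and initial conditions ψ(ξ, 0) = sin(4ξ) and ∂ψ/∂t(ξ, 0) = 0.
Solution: Using separation of variables ψ = X(ξ)T(t):
Eigenfunctions: sin(nξ), n = 1, 2, 3, ...
General solution: ψ(ξ, t) = Σ [A_n cos(n t) + B_n sin(n t)] sin(nξ)
From ψ(ξ,0) = sin(4ξ): A_4=1. From ψ_t(ξ,0) = 0: all B_n = 0.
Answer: ψ(ξ, t) = sin(4ξ)cos(4t)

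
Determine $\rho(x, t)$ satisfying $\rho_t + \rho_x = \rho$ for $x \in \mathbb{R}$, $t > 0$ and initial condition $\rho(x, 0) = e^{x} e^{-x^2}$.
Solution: Substitute $\rho = e^{x}u$.
Then $\rho_x = e^{x}(u_x + u)$, $\rho_t = e^{x}u_t$; substituting and dividing by $e^{x}$, the lower-order terms cancel: $u_t + u_x = 0$ (standard advection equation).
Data for $u$: $u(x,0) = e^{-x}\rho(x,0) = e^{-x^2}$.
By characteristics ($dx/dt = 1$), $u(x,t) = f(x - t)$ with $f = u( \cdot , 0)$.
So $u(x,t) = e^{-(-t + x)^2}$, and $\rho(x,t) = e^{x}u(x,t)$.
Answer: $\rho(x, t) = e^{x} e^{-(-t + x)^2}$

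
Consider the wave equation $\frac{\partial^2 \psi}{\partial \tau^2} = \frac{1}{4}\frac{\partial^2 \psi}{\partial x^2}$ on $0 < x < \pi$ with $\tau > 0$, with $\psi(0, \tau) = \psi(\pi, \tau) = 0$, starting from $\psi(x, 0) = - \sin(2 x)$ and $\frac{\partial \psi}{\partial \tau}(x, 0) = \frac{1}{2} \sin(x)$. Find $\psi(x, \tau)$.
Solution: Using separation of variables $\psi = X(x)T(\tau)$:
Eigenfunctions: $\sin(nx)$, $n = 1, 2, 3, \ldots$
General solution: $\psi(x, \tau) = \sum [A_n \cos(n \tau/2) + B_n \sin(n \tau/2)] \sin(nx)$
From $\psi(x,0) = - \sin(2 x)$: $A_2=-1$. From $\psi_{\tau}(x,0) = \frac{1}{2} \sin(x)$, using $\psi_{\tau}(x,0) = \sum \omega_n B_n \sin(nx)$ with $\omega_n = n/2$: $B_1 = (1/2)/(1/2) = 1$.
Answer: $\psi(x, \tau) = \sin(\tau/2) \sin(x) -  \sin(2 x) \cos(\tau)$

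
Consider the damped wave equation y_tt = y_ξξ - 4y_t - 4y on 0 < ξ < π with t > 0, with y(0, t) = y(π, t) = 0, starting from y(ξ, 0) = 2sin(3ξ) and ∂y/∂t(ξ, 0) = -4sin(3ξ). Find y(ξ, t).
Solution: Substitute y = exp(-2t)u.
Then y_t = exp(-2t)(u_t - 2u), y_tt = exp(-2t)(u_tt - 4u_t + 4u), y_ξξ = exp(-2t)u_ξξ; substituting and dividing by exp(-2t), the lower-order terms cancel: u_tt = u_ξξ (standard wave equation).
Data for u: u(ξ,0) = y(ξ,0) = 2sin(3ξ); u_t(ξ,0) = y_t(ξ,0) + 2y(ξ,0) = 0. The boundary conditions carry over: u(0,t) = u(π,t) = 0.
Separating variables: u = Σ [A_n cos(ω_n t) + B_n sin(ω_n t)] sin(nξ), ω_n = n. From ICs: A_3=2.
So u(ξ,t) = 2sin(3ξ)cos(3t), and y(ξ,t) = exp(-2t)u(ξ,t).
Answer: y(ξ, t) = 2exp(-2t)sin(3ξ)cos(3t)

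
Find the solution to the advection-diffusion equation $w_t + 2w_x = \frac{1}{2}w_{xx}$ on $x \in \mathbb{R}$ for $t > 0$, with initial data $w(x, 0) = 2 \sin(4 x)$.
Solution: Change to a moving frame: let $\eta = x - 2t$, $\sigma = t$ and write $w(x,t) = u(\eta,\sigma)$.
By the chain rule $w_t = u_{\sigma} - 2u_{\eta}$, $w_x = u_{\eta}$, $w_{xx} = u_{\eta\eta}$.
Then $w_t + 2w_x = u_{\sigma}$: the advection term cancels and the PDE becomes the heat equation $u_{\sigma} = \frac{1}{2}u_{\eta\eta}$ on $\eta \in \mathbb{R}$.
Initial data: $u(\eta,0) = w(\eta,0) = 2 \sin(4 \eta)$.
On $\eta \in \mathbb{R}$ each mode satisfies $(\sin(n\eta))'' = -n^2 \sin(n\eta)$, so $e^{-n^2\sigma/2} \sin(n\eta)$ solves the heat equation; by superposition $u(\eta,\sigma) = \sum c_n e^{-n^2\sigma/2} \sin(n\eta)$.
Reading off the coefficients: $c_4=2$, so $u(\eta,\sigma) = 2 e^{-8 \sigma} \sin(4 \eta)$.
Substituting back $\eta = x - 2t$, $\sigma = t$: $w(x,t) = u(x - 2t, t)$.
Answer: $w(x, t) = -2 e^{-8 t} \sin(8 t - 4 x)$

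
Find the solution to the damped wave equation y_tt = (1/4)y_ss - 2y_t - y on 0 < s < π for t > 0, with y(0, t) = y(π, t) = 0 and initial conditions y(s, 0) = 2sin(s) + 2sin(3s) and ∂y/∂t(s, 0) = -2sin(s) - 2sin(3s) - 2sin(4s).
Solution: Substitute y = exp(-t)u.
Then y_t = exp(-t)(u_t - u), y_tt = exp(-t)(u_tt - 2u_t + u), y_ss = exp(-t)u_ss; substituting and dividing by exp(-t), the lower-order terms cancel: u_tt = (1/4)u_ss (standard wave equation).
Data for u: u(s,0) = y(s,0) = 2sin(s) + 2sin(3s); u_t(s,0) = y_t(s,0) + y(s,0) = -2sin(4s). The boundary conditions carry over: u(0,t) = u(π,t) = 0.
Separating variables: u = Σ [A_n cos(ω_n t) + B_n sin(ω_n t)] sin(ns), ω_n = n/2. From ICs (B_n = velocity coefficient / ω_n): A_1=2, A_3=2, B_4=-1.
So u(s,t) = 2sin(s)cos(t/2) + 2sin(3s)cos(3t/2) - sin(4s)sin(2t), and y(s,t) = exp(-t)u(s,t).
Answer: y(s, t) = 2exp(-t)sin(s)cos(t/2) + 2exp(-t)sin(3s)cos(3t/2) - exp(-t)sin(4s)sin(2t)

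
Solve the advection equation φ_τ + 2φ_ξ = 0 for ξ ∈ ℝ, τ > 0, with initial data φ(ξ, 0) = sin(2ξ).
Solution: By method of characteristics (waves move right with speed 2):
Along characteristics ξ - 2τ = const, φ is constant, so φ(ξ,τ) = f(ξ - 2τ) with f = φ(·, 0).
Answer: φ(ξ, τ) = sin(2ξ - 4τ)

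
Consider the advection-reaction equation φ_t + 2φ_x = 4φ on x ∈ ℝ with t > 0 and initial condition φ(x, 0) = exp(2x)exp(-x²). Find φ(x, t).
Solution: Substitute φ = exp(2x)u, i.e. u = exp(-2x)φ.
By the product rule, φ_x = exp(2x)(u_x + 2u), φ_t = exp(2x)u_t.
Substituting into the PDE and dividing by exp(2x): u_t + 2(u_x + 2u) = 4u.
The lower-order terms cancel, leaving the standard advection equation u_t + 2u_x = 0.
Initial data for u: u(x,0) = exp(-2x)φ(x,0) = exp(-x²).
Solve for u:
  By method of characteristics (waves move right with speed 2):
  Along characteristics x - 2t = const, u is constant, so u(x,t) = f(x - 2t) with f = u(·, 0).
Hence u(x,t) = exp(-(-2t + x)²).
Transform back: φ(x,t) = exp(2x)u(x,t).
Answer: φ(x, t) = exp(2x)exp(-(-2t + x)²)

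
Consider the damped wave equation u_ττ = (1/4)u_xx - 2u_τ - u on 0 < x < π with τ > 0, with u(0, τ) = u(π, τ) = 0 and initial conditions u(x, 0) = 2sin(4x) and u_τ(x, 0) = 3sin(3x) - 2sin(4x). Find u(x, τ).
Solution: Substitute u = exp(-τ)w.
Then u_τ = exp(-τ)(w_τ - w), u_ττ = exp(-τ)(w_ττ - 2w_τ + w), u_xx = exp(-τ)w_xx; substituting and dividing by exp(-τ), the lower-order terms cancel: w_ττ = (1/4)w_xx (standard wave equation).
Data for w: w(x,0) = u(x,0) = 2sin(4x); w_τ(x,0) = u_τ(x,0) + u(x,0) = 3sin(3x). The boundary conditions carry over: w(0,τ) = w(π,τ) = 0.
Separating variables: w = Σ [A_n cos(ω_n τ) + B_n sin(ω_n τ)] sin(nx), ω_n = n/2. From ICs (B_n = velocity coefficient / ω_n): A_4=2, B_3=2.
So w(x,τ) = 2sin(3x)sin(3τ/2) + 2sin(4x)cos(2τ), and u(x,τ) = exp(-τ)w(x,τ).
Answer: u(x, τ) = 2exp(-τ)sin(3x)sin(3τ/2) + 2exp(-τ)sin(4x)cos(2τ)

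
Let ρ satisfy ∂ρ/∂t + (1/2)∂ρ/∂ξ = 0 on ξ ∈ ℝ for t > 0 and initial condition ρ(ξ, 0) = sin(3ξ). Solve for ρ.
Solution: By method of characteristics (waves move right with speed 1/2):
Along characteristics ξ - (1/2)t = const, ρ is constant, so ρ(ξ,t) = f(ξ - (1/2)t) with f = ρ(·, 0).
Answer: ρ(ξ, t) = -sin(3t/2 - 3ξ)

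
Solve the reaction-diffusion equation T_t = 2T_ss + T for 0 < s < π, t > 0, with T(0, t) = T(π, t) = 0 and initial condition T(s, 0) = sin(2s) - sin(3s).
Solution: Substitute T = exp(t)u.
Then T_t = exp(t)(u_t + u), T_ss = exp(t)u_ss; substituting and dividing by exp(t), the lower-order terms cancel: u_t = 2u_ss (standard heat equation).
Data for u: u(s,0) = T(s,0) = sin(2s) - sin(3s). The boundary conditions carry over: u(0,t) = u(π,t) = 0.
Separating variables: u = Σ c_n exp(-2n²t) sin(ns). From u(s,0) = sin(2s) - sin(3s): c_2=1, c_3=-1.
So u(s,t) = exp(-8t)sin(2s) - exp(-18t)sin(3s), and T(s,t) = exp(t)u(s,t).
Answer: T(s, t) = exp(-7t)sin(2s) - exp(-17t)sin(3s)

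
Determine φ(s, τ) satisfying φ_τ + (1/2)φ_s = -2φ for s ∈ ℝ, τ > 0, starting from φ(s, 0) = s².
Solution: Substitute φ = exp(-2τ)u, i.e. u = exp(2τ)φ.
By the product rule, φ_τ = exp(-2τ)(u_τ - 2u), φ_s = exp(-2τ)u_s.
Substituting into the PDE and dividing by exp(-2τ): u_τ - 2u + (1/2)u_s = -2u.
The lower-order terms cancel, leaving the standard advection equation u_τ + (1/2)u_s = 0.
Initial data for u: u(s,0) = φ(s,0) = s².
Solve for u:
  By method of characteristics (waves move right with speed 1/2):
  Along characteristics s - (1/2)τ = const, u is constant, so u(s,τ) = f(s - (1/2)τ) with f = u(·, 0).
Hence u(s,τ) = s² - sτ + (1/4)τ².
Transform back: φ(s,τ) = exp(-2τ)u(s,τ).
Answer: φ(s, τ) = s²exp(-2τ) - sτexp(-2τ) + (1/4)τ²exp(-2τ)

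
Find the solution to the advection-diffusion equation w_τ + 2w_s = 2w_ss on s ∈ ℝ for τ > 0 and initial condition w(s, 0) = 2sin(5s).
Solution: Moving frame: η = s - 2τ, σ = τ, w = u(η,σ), so w_τ = u_σ - 2u_η and w_ss = u_ηη.
Hence w_τ + 2w_s = u_σ and the PDE becomes the heat equation u_σ = 2u_ηη on η ∈ ℝ.
Initial data: u(η,0) = w(η,0) = 2sin(5η). Each mode sin(nη) decays as exp(-2n²σ) on ℝ, so u(η,σ) = Σ c_n exp(-2n²σ) sin(nη) with c_5=2: u(η,σ) = 2exp(-50σ)sin(5η).
Substituting back: w(s,τ) = u(s - 2τ, τ).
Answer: w(s, τ) = 2exp(-50τ)sin(5s - 10τ)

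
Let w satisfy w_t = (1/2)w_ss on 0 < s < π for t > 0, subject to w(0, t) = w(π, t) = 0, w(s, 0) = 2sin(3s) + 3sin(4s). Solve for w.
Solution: Separating variables: w = Σ c_n exp(-n²t/2) sin(ns). From w(s,0) = 2sin(3s) + 3sin(4s): c_3=2, c_4=3.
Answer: w(s, t) = 3exp(-8t)sin(4s) + 2exp(-9t/2)sin(3s)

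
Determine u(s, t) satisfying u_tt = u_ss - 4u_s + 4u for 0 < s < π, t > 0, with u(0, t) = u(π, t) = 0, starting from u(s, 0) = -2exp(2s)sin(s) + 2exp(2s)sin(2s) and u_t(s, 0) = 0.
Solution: Substitute u = exp(2s)w.
Then u_s = exp(2s)(w_s + 2w), u_ss = exp(2s)(w_ss + 4w_s + 4w), u_tt = exp(2s)w_tt; substituting and dividing by exp(2s), the lower-order terms cancel: w_tt = w_ss (standard wave equation).
Data for w: w(s,0) = exp(-2s)u(s,0) = -2sin(s) + 2sin(2s); w_t(s,0) = exp(-2s)u_t(s,0) = 0. The boundary conditions carry over: w(0,t) = w(π,t) = 0.
Separating variables: w = Σ [A_n cos(ω_n t) + B_n sin(ω_n t)] sin(ns), ω_n = n. From ICs: A_1=-2, A_2=2.
So w(s,t) = -2sin(s)cos(t) + 2sin(2s)cos(2t), and u(s,t) = exp(2s)w(s,t).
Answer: u(s, t) = -2exp(2s)sin(s)cos(t) + 2exp(2s)sin(2s)cos(2t)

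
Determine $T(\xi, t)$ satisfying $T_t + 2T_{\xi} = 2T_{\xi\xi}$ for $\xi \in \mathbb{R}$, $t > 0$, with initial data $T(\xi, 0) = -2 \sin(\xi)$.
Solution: Moving frame: $\eta = \xi - 2t$, $\sigma = t$, $T = u(\eta,\sigma)$, so $T_t = u_{\sigma} - 2u_{\eta}$ and $T_{\xi\xi} = u_{\eta\eta}$.
Hence $T_t + 2T_{\xi} = u_{\sigma}$ and the PDE becomes the heat equation $u_{\sigma} = 2u_{\eta\eta}$ on $\eta \in \mathbb{R}$.
Initial data: $u(\eta,0) = T(\eta,0) = -2 \sin(\eta)$. Each mode $\sin(n\eta)$ decays as $e^{-2n^2\sigma}$ on $\mathbb{R}$, so $u(\eta,\sigma) = \sum c_n e^{-2n^2\sigma} \sin(n\eta)$ with $c_1=-2$: $u(\eta,\sigma) = -2 e^{-2 \sigma} \sin(\eta)$.
Substituting back: $T(\xi,t) = u(\xi - 2t, t)$.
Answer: $T(\xi, t) = -2 e^{-2 t} \sin(\xi - 2 t)$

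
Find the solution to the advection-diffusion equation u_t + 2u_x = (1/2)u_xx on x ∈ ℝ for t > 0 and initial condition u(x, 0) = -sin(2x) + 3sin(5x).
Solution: Moving frame: η = x - 2t, σ = t, u = w(η,σ), so u_t = w_σ - 2w_η and u_xx = w_ηη.
Hence u_t + 2u_x = w_σ and the PDE becomes the heat equation w_σ = (1/2)w_ηη on η ∈ ℝ.
Initial data: w(η,0) = u(η,0) = -sin(2η) + 3sin(5η). Each mode sin(nη) decays as exp(-n²σ/2) on ℝ, so w(η,σ) = Σ c_n exp(-n²σ/2) sin(nη) with c_2=-1, c_5=3: w(η,σ) = -exp(-2σ)sin(2η) + 3exp(-25σ/2)sin(5η).
Substituting back: u(x,t) = w(x - 2t, t).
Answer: u(x, t) = exp(-2t)sin(4t - 2x) - 3exp(-25t/2)sin(10t - 5x)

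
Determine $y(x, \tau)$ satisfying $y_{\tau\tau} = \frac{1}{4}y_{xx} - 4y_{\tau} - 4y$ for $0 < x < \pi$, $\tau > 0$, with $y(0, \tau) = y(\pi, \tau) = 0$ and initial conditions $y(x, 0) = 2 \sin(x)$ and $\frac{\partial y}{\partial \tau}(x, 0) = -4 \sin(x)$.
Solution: Substitute $y = e^{-2\tau}u$, i.e. $u = e^{2\tau}y$.
By the product rule, $y_{\tau} = e^{-2\tau}(u_{\tau} - 2u)$, $y_{\tau\tau} = e^{-2\tau}(u_{\tau\tau} - 4u_{\tau} + 4u)$, $y_{xx} = e^{-2\tau}u_{xx}$.
Substituting into the PDE and dividing by $e^{-2\tau}$: $u_{\tau\tau} - 4u_{\tau} + 4u = \frac{1}{4}u_{xx} - 4(u_{\tau} - 2u) - 4u$.
The lower-order terms cancel, leaving the standard wave equation $u_{\tau\tau} = \frac{1}{4}u_{xx}$.
Initial data for $u$: $u(x,0) = y(x,0) = 2 \sin(x)$; $u_{\tau}(x,0) = y_{\tau}(x,0) + 2y(x,0) = 0$. The boundary conditions carry over: $u(0,\tau) = u(\pi,\tau) = 0$.
Solve for $u$:
  Using separation of variables $u = X(x)T(\tau)$:
  Eigenfunctions: $\sin(nx)$, $n = 1, 2, 3, \ldots$
  General solution: $u(x, \tau) = \sum [A_n \cos(n \tau/2) + B_n \sin(n \tau/2)] \sin(nx)$
  From $u(x,0) = 2 \sin(x)$: $A_1=2$. From $u_{\tau}(x,0) = 0$: all $B_n = 0$.
Hence $u(x,\tau) = 2 \sin(x) \cos(\tau/2)$.
Transform back: $y(x,\tau) = e^{-2\tau}u(x,\tau)$.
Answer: $y(x, \tau) = 2 e^{-2 \tau} \sin(x) \cos(\tau/2)$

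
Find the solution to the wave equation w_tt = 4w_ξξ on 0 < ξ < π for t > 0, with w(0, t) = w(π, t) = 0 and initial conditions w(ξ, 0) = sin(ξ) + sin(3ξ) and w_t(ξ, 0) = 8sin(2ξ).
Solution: Using separation of variables w = X(ξ)T(t):
Eigenfunctions: sin(nξ), n = 1, 2, 3, ...
General solution: w(ξ, t) = Σ [A_n cos(2n t) + B_n sin(2n t)] sin(nξ)
From w(ξ,0) = sin(ξ) + sin(3ξ): A_1=1, A_3=1. From w_t(ξ,0) = 8sin(2ξ), using w_t(ξ,0) = Σ ω_n B_n sin(nξ) with ω_n = 2n: B_2 = 8/4 = 2.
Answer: w(ξ, t) = 2sin(4t)sin(2ξ) + sin(ξ)cos(2t) + sin(3ξ)cos(6t)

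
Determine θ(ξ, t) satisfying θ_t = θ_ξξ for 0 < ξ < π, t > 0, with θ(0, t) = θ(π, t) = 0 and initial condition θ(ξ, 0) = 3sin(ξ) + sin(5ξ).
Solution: Using separation of variables θ = X(ξ)G(t):
Eigenfunctions: sin(nξ), n = 1, 2, 3, ...
General solution: θ(ξ, t) = Σ c_n sin(nξ) exp(-n² t)
Matching θ(ξ,0) = 3sin(ξ) + sin(5ξ) term by term: c_1=3, c_5=1.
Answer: θ(ξ, t) = 3exp(-t)sin(ξ) + exp(-25t)sin(5ξ)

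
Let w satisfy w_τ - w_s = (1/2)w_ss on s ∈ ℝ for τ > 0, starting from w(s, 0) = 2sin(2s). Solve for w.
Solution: Change to a moving frame: let η = s + τ, σ = τ and write w(s,τ) = u(η,σ).
By the chain rule w_τ = u_σ + u_η, w_s = u_η, w_ss = u_ηη.
Then w_τ - w_s = u_σ: the advection term cancels and the PDE becomes the heat equation u_σ = (1/2)u_ηη on η ∈ ℝ.
Initial data: u(η,0) = w(η,0) = 2sin(2η).
On η ∈ ℝ each mode satisfies (sin(nη))″ = -n² sin(nη), so exp(-n²σ/2) sin(nη) solves the heat equation; by superposition u(η,σ) = Σ c_n exp(-n²σ/2) sin(nη).
Reading off the coefficients: c_2=2, so u(η,σ) = 2exp(-2σ)sin(2η).
Substituting back η = s + τ, σ = τ: w(s,τ) = u(s + τ, τ).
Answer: w(s, τ) = 2exp(-2τ)sin(2s + 2τ)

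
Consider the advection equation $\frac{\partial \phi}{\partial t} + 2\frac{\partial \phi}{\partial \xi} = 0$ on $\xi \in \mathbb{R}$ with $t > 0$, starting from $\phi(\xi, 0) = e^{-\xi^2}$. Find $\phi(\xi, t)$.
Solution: By characteristics ($d\xi/dt = 2$), $\phi(\xi,t) = f(\xi - 2t)$ with $f = \phi( \cdot , 0)$.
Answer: $\phi(\xi, t) = e^{-(\xi - 2 t)^2}$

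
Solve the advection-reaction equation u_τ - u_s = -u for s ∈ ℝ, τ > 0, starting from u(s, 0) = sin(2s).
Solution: Substitute u = exp(-τ)w, i.e. w = exp(τ)u.
By the product rule, u_τ = exp(-τ)(w_τ - w), u_s = exp(-τ)w_s.
Substituting into the PDE and dividing by exp(-τ): w_τ - w - w_s = -w.
The lower-order terms cancel, leaving the standard advection equation w_τ - w_s = 0.
Initial data for w: w(s,0) = u(s,0) = sin(2s).
Solve for w:
  By method of characteristics (waves move left with speed 1):
  Along characteristics s + τ = const, w is constant, so w(s,τ) = f(s + τ) with f = w(·, 0).
Hence w(s,τ) = sin(2s + 2τ).
Transform back: u(s,τ) = exp(-τ)w(s,τ).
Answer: u(s, τ) = exp(-τ)sin(2s + 2τ)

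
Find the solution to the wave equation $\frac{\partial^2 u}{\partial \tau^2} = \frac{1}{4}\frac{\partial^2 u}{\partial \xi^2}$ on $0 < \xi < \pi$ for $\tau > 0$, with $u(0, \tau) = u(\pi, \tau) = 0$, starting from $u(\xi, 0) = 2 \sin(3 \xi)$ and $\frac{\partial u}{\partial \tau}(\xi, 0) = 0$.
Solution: Separating variables: $u = \sum [A_n \cos(\omega_n \tau) + B_n \sin(\omega_n \tau)] \sin(n\xi)$, $\omega_n = n/2$. From ICs: $A_3=2$.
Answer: $u(\xi, \tau) = 2 \sin(3 \xi) \cos(3 \tau/2)$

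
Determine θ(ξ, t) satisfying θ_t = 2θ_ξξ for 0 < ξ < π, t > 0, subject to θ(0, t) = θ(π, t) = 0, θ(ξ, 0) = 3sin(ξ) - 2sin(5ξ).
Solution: Separating variables: θ = Σ c_n exp(-2n²t) sin(nξ). From θ(ξ,0) = 3sin(ξ) - 2sin(5ξ): c_1=3, c_5=-2.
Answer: θ(ξ, t) = 3exp(-2t)sin(ξ) - 2exp(-50t)sin(5ξ)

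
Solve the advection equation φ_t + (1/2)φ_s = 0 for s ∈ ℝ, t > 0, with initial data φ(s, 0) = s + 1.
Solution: By characteristics (ds/dt = 1/2), φ(s,t) = f(s - (1/2)t) with f = φ(·, 0).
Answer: φ(s, t) = s - (1/2)t + 1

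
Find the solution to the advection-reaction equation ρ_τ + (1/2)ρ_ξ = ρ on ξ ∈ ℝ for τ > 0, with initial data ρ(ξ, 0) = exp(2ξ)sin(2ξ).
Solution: Substitute ρ = exp(2ξ)u, i.e. u = exp(-2ξ)ρ.
By the product rule, ρ_ξ = exp(2ξ)(u_ξ + 2u), ρ_τ = exp(2ξ)u_τ.
Substituting into the PDE and dividing by exp(2ξ): u_τ + (1/2)(u_ξ + 2u) = u.
The lower-order terms cancel, leaving the standard advection equation u_τ + (1/2)u_ξ = 0.
Initial data for u: u(ξ,0) = exp(-2ξ)ρ(ξ,0) = sin(2ξ).
Solve for u:
  By method of characteristics (waves move right with speed 1/2):
  Along characteristics ξ - (1/2)τ = const, u is constant, so u(ξ,τ) = f(ξ - (1/2)τ) with f = u(·, 0).
Hence u(ξ,τ) = sin(2ξ - τ).
Transform back: ρ(ξ,τ) = exp(2ξ)u(ξ,τ).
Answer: ρ(ξ, τ) = exp(2ξ)sin(2ξ - τ)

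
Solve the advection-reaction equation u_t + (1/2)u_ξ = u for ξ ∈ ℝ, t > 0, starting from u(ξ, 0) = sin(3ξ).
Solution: Substitute u = exp(t)w, i.e. w = exp(-t)u.
By the product rule, u_t = exp(t)(w_t + w), u_ξ = exp(t)w_ξ.
Substituting into the PDE and dividing by exp(t): w_t + w + (1/2)w_ξ = w.
The lower-order terms cancel, leaving the standard advection equation w_t + (1/2)w_ξ = 0.
Initial data for w: w(ξ,0) = u(ξ,0) = sin(3ξ).
Solve for w:
  By method of characteristics (waves move right with speed 1/2):
  Along characteristics ξ - (1/2)t = const, w is constant, so w(ξ,t) = f(ξ - (1/2)t) with f = w(·, 0).
Hence w(ξ,t) = -sin(3t/2 - 3ξ).
Transform back: u(ξ,t) = exp(t)w(ξ,t).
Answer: u(ξ, t) = -exp(t)sin(3t/2 - 3ξ)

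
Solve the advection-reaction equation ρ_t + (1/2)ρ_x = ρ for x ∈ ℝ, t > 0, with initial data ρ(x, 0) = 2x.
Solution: Substitute ρ = exp(t)u.
Then ρ_t = exp(t)(u_t + u), ρ_x = exp(t)u_x; substituting and dividing by exp(t), the lower-order terms cancel: u_t + (1/2)u_x = 0 (standard advection equation).
Data for u: u(x,0) = ρ(x,0) = 2x.
By characteristics (dx/dt = 1/2), u(x,t) = f(x - (1/2)t) with f = u(·, 0).
So u(x,t) = -t + 2x, and ρ(x,t) = exp(t)u(x,t).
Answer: ρ(x, t) = -texp(t) + 2xexp(t)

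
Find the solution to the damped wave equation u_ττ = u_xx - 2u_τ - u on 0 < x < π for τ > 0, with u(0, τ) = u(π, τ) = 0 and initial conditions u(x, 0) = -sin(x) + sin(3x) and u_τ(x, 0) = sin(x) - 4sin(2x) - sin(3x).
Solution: Substitute u = exp(-τ)w.
Then u_τ = exp(-τ)(w_τ - w), u_ττ = exp(-τ)(w_ττ - 2w_τ + w), u_xx = exp(-τ)w_xx; substituting and dividing by exp(-τ), the lower-order terms cancel: w_ττ = w_xx (standard wave equation).
Data for w: w(x,0) = u(x,0) = -sin(x) + sin(3x); w_τ(x,0) = u_τ(x,0) + u(x,0) = -4sin(2x). The boundary conditions carry over: w(0,τ) = w(π,τ) = 0.
Separating variables: w = Σ [A_n cos(ω_n τ) + B_n sin(ω_n τ)] sin(nx), ω_n = n. From ICs (B_n = velocity coefficient / ω_n): A_1=-1, A_3=1, B_2=-2.
So w(x,τ) = -sin(x)cos(τ) - 2sin(2x)sin(2τ) + sin(3x)cos(3τ), and u(x,τ) = exp(-τ)w(x,τ).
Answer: u(x, τ) = -exp(-τ)sin(x)cos(τ) - 2exp(-τ)sin(2x)sin(2τ) + exp(-τ)sin(3x)cos(3τ)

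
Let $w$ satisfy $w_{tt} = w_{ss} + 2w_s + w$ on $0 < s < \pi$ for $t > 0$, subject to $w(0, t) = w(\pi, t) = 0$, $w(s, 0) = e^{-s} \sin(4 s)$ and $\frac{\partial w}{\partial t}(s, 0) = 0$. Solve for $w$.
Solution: Substitute $w = e^{-s}u$.
Then $w_s = e^{-s}(u_s - u)$, $w_{ss} = e^{-s}(u_{ss} - 2u_s + u)$, $w_{tt} = e^{-s}u_{tt}$; substituting and dividing by $e^{-s}$, the lower-order terms cancel: $u_{tt} = u_{ss}$ (standard wave equation).
Data for $u$: $u(s,0) = e^{s}w(s,0) = \sin(4 s)$; $u_t(s,0) = e^{s}w_t(s,0) = 0$. The boundary conditions carry over: $u(0,t) = u(\pi,t) = 0$.
Separating variables: $u = \sum [A_n \cos(\omega_n t) + B_n \sin(\omega_n t)] \sin(ns)$, $\omega_n = n$. From ICs: $A_4=1$.
So $u(s,t) = \sin(4 s) \cos(4 t)$, and $w(s,t) = e^{-s}u(s,t)$.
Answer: $w(s, t) = e^{-s} \sin(4 s) \cos(4 t)$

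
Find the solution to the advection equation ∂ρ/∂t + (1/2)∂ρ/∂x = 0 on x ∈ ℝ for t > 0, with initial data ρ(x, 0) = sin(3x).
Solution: By characteristics (dx/dt = 1/2), ρ(x,t) = f(x - (1/2)t) with f = ρ(·, 0).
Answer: ρ(x, t) = -sin(3t/2 - 3x)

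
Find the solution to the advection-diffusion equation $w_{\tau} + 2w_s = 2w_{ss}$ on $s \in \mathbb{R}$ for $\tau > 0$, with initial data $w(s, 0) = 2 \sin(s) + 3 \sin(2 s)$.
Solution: Moving frame: $\eta = s - 2\tau$, $\sigma = \tau$, $w = u(\eta,\sigma)$, so $w_{\tau} = u_{\sigma} - 2u_{\eta}$ and $w_{ss} = u_{\eta\eta}$.
Hence $w_{\tau} + 2w_s = u_{\sigma}$ and the PDE becomes the heat equation $u_{\sigma} = 2u_{\eta\eta}$ on $\eta \in \mathbb{R}$.
Initial data: $u(\eta,0) = w(\eta,0) = 2 \sin(\eta) + 3 \sin(2 \eta)$. Each mode $\sin(n\eta)$ decays as $e^{-2n^2\sigma}$ on $\mathbb{R}$, so $u(\eta,\sigma) = \sum c_n e^{-2n^2\sigma} \sin(n\eta)$ with $c_1=2, c_2=3$: $u(\eta,\sigma) = 2 e^{-2 \sigma} \sin(\eta) + 3 e^{-8 \sigma} \sin(2 \eta)$.
Substituting back: $w(s,\tau) = u(s - 2\tau, \tau)$.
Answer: $w(s, \tau) = -2 e^{-2 \tau} \sin(2 \tau - s) - 3 e^{-8 \tau} \sin(4 \tau - 2 s)$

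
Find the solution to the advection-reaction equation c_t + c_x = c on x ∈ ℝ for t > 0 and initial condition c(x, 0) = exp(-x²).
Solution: Substitute c = exp(t)u, i.e. u = exp(-t)c.
By the product rule, c_t = exp(t)(u_t + u), c_x = exp(t)u_x.
Substituting into the PDE and dividing by exp(t): u_t + u + u_x = u.
The lower-order terms cancel, leaving the standard advection equation u_t + u_x = 0.
Initial data for u: u(x,0) = c(x,0) = exp(-x²).
Solve for u:
  By method of characteristics (waves move right with speed 1):
  Along characteristics x - t = const, u is constant, so u(x,t) = f(x - t) with f = u(·, 0).
Hence u(x,t) = exp(-(-t + x)²).
Transform back: c(x,t) = exp(t)u(x,t).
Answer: c(x, t) = exp(t)exp(-(-t + x)²)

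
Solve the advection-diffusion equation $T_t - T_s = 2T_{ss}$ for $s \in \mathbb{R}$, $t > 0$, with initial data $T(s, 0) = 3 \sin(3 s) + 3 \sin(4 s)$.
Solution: Change to a moving frame: let $\eta = s + t$, $\sigma = t$ and write $T(s,t) = u(\eta,\sigma)$.
By the chain rule $T_t = u_{\sigma} + u_{\eta}$, $T_s = u_{\eta}$, $T_{ss} = u_{\eta\eta}$.
Then $T_t - T_s = u_{\sigma}$: the advection term cancels and the PDE becomes the heat equation $u_{\sigma} = 2u_{\eta\eta}$ on $\eta \in \mathbb{R}$.
Initial data: $u(\eta,0) = T(\eta,0) = 3 \sin(3 \eta) + 3 \sin(4 \eta)$.
On $\eta \in \mathbb{R}$ each mode satisfies $(\sin(n\eta))'' = -n^2 \sin(n\eta)$, so $e^{-2n^2\sigma} \sin(n\eta)$ solves the heat equation; by superposition $u(\eta,\sigma) = \sum c_n e^{-2n^2\sigma} \sin(n\eta)$.
Reading off the coefficients: $c_3=3, c_4=3$, so $u(\eta,\sigma) = 3 e^{-18 \sigma} \sin(3 \eta) + 3 e^{-32 \sigma} \sin(4 \eta)$.
Substituting back $\eta = s + t$, $\sigma = t$: $T(s,t) = u(s + t, t)$.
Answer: $T(s, t) = 3 e^{-18 t} \sin(3 s + 3 t) + 3 e^{-32 t} \sin(4 s + 4 t)$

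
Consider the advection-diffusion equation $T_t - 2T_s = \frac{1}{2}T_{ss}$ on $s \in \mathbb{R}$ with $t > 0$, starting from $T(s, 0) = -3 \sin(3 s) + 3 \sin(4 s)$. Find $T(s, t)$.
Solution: Moving frame: $\eta = s + 2t$, $\sigma = t$, $T = u(\eta,\sigma)$, so $T_t = u_{\sigma} + 2u_{\eta}$ and $T_{ss} = u_{\eta\eta}$.
Hence $T_t - 2T_s = u_{\sigma}$ and the PDE becomes the heat equation $u_{\sigma} = \frac{1}{2}u_{\eta\eta}$ on $\eta \in \mathbb{R}$.
Initial data: $u(\eta,0) = T(\eta,0) = -3 \sin(3 \eta) + 3 \sin(4 \eta)$. Each mode $\sin(n\eta)$ decays as $e^{-n^2\sigma/2}$ on $\mathbb{R}$, so $u(\eta,\sigma) = \sum c_n e^{-n^2\sigma/2} \sin(n\eta)$ with $c_3=-3, c_4=3$: $u(\eta,\sigma) = 3 e^{-8 \sigma} \sin(4 \eta) - 3 e^{-9 \sigma/2} \sin(3 \eta)$.
Substituting back: $T(s,t) = u(s + 2t, t)$.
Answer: $T(s, t) = 3 e^{-8 t} \sin(4 s + 8 t) - 3 e^{-9 t/2} \sin(3 s + 6 t)$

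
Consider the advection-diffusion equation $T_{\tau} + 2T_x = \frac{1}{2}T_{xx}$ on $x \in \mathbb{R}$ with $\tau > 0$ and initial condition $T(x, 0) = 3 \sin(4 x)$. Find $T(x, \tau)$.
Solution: Moving frame: $\eta = x - 2\tau$, $\sigma = \tau$, $T = u(\eta,\sigma)$, so $T_{\tau} = u_{\sigma} - 2u_{\eta}$ and $T_{xx} = u_{\eta\eta}$.
Hence $T_{\tau} + 2T_x = u_{\sigma}$ and the PDE becomes the heat equation $u_{\sigma} = \frac{1}{2}u_{\eta\eta}$ on $\eta \in \mathbb{R}$.
Initial data: $u(\eta,0) = T(\eta,0) = 3 \sin(4 \eta)$. Each mode $\sin(n\eta)$ decays as $e^{-n^2\sigma/2}$ on $\mathbb{R}$, so $u(\eta,\sigma) = \sum c_n e^{-n^2\sigma/2} \sin(n\eta)$ with $c_4=3$: $u(\eta,\sigma) = 3 e^{-8 \sigma} \sin(4 \eta)$.
Substituting back: $T(x,\tau) = u(x - 2\tau, \tau)$.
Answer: $T(x, \tau) = -3 e^{-8 \tau} \sin(8 \tau - 4 x)$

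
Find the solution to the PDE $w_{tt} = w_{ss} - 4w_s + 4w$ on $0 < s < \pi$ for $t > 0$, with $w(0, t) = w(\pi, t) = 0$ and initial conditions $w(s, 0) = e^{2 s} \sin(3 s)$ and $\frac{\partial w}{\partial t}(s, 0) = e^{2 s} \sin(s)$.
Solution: Substitute $w = e^{2s}u$, i.e. $u = e^{-2s}w$.
By the product rule, $w_s = e^{2s}(u_s + 2u)$, $w_{ss} = e^{2s}(u_{ss} + 4u_s + 4u)$, $w_{tt} = e^{2s}u_{tt}$.
Substituting into the PDE and dividing by $e^{2s}$: $u_{tt} = (u_{ss} + 4u_s + 4u) - 4(u_s + 2u) + 4u$.
The lower-order terms cancel, leaving the standard wave equation $u_{tt} = u_{ss}$.
Initial data for $u$: $u(s,0) = e^{-2s}w(s,0) = \sin(3 s)$; $u_t(s,0) = e^{-2s}w_t(s,0) = \sin(s)$. The boundary conditions carry over: $u(0,t) = u(\pi,t) = 0$.
Solve for $u$:
  Using separation of variables $u = X(s)T(t)$:
  Eigenfunctions: $\sin(ns)$, $n = 1, 2, 3, \ldots$
  General solution: $u(s, t) = \sum [A_n \cos(n t) + B_n \sin(n t)] \sin(ns)$
  From $u(s,0) = \sin(3 s)$: $A_3=1$. From $u_t(s,0) = \sin(s)$, using $u_t(s,0) = \sum \omega_n B_n \sin(ns)$ with $\omega_n = n$: $B_1 = 1/1 = 1$.
Hence $u(s,t) = \sin(s) \sin(t) + \sin(3 s) \cos(3 t)$.
Transform back: $w(s,t) = e^{2s}u(s,t)$.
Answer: $w(s, t) = e^{2 s} \sin(s) \sin(t) + e^{2 s} \sin(3 s) \cos(3 t)$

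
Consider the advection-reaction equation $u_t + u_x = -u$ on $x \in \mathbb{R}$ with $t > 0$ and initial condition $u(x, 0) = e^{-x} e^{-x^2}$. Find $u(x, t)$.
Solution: Substitute $u = e^{-x}w$.
Then $u_x = e^{-x}(w_x - w)$, $u_t = e^{-x}w_t$; substituting and dividing by $e^{-x}$, the lower-order terms cancel: $w_t + w_x = 0$ (standard advection equation).
Data for $w$: $w(x,0) = e^{x}u(x,0) = e^{-x^2}$.
By characteristics ($dx/dt = 1$), $w(x,t) = f(x - t)$ with $f = w( \cdot , 0)$.
So $w(x,t) = e^{-(-t + x)^2}$, and $u(x,t) = e^{-x}w(x,t)$.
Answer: $u(x, t) = e^{-x} e^{-(-t + x)^2}$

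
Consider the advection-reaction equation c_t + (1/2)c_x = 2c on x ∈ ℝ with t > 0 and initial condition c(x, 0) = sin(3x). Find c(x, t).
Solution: Substitute c = exp(2t)u, i.e. u = exp(-2t)c.
By the product rule, c_t = exp(2t)(u_t + 2u), c_x = exp(2t)u_x.
Substituting into the PDE and dividing by exp(2t): u_t + 2u + (1/2)u_x = 2u.
The lower-order terms cancel, leaving the standard advection equation u_t + (1/2)u_x = 0.
Initial data for u: u(x,0) = c(x,0) = sin(3x).
Solve for u:
  By method of characteristics (waves move right with speed 1/2):
  Along characteristics x - (1/2)t = const, u is constant, so u(x,t) = f(x - (1/2)t) with f = u(·, 0).
Hence u(x,t) = -sin(3t/2 - 3x).
Transform back: c(x,t) = exp(2t)u(x,t).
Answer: c(x, t) = -exp(2t)sin(3t/2 - 3x)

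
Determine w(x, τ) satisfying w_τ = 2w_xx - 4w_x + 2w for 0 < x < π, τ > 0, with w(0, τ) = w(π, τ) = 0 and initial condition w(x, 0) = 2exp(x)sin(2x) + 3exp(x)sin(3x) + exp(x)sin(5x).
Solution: Substitute w = exp(x)u.
Then w_x = exp(x)(u_x + u), w_xx = exp(x)(u_xx + 2u_x + u), w_τ = exp(x)u_τ; substituting and dividing by exp(x), the lower-order terms cancel: u_τ = 2u_xx (standard heat equation).
Data for u: u(x,0) = exp(-x)w(x,0) = 2sin(2x) + 3sin(3x) + sin(5x). The boundary conditions carry over: u(0,τ) = u(π,τ) = 0.
Separating variables: u = Σ c_n exp(-2n²τ) sin(nx). From u(x,0) = 2sin(2x) + 3sin(3x) + sin(5x): c_2=2, c_3=3, c_5=1.
So u(x,τ) = 2exp(-8τ)sin(2x) + 3exp(-18τ)sin(3x) + exp(-50τ)sin(5x), and w(x,τ) = exp(x)u(x,τ).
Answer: w(x, τ) = 2exp(x)exp(-8τ)sin(2x) + 3exp(x)exp(-18τ)sin(3x) + exp(x)exp(-50τ)sin(5x)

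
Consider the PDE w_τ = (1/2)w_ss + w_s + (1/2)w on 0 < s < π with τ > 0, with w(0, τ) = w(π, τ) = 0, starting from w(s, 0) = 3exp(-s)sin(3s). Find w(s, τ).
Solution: Substitute w = exp(-s)u, i.e. u = exp(s)w.
By the product rule, w_s = exp(-s)(u_s - u), w_ss = exp(-s)(u_ss - 2u_s + u), w_τ = exp(-s)u_τ.
Substituting into the PDE and dividing by exp(-s): u_τ = (1/2)(u_ss - 2u_s + u) + (u_s - u) + (1/2)u.
The lower-order terms cancel, leaving the standard heat equation u_τ = (1/2)u_ss.
Initial data for u: u(s,0) = exp(s)w(s,0) = 3sin(3s). The boundary conditions carry over: u(0,τ) = u(π,τ) = 0.
Solve for u:
  Using separation of variables u = X(s)T(τ):
  Eigenfunctions: sin(ns), n = 1, 2, 3, ...
  General solution: u(s, τ) = Σ c_n sin(ns) exp(-n² τ/2)
  Matching u(s,0) = 3sin(3s) term by term: c_3=3.
Hence u(s,τ) = 3exp(-9τ/2)sin(3s).
Transform back: w(s,τ) = exp(-s)u(s,τ).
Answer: w(s, τ) = 3exp(-s)exp(-9τ/2)sin(3s)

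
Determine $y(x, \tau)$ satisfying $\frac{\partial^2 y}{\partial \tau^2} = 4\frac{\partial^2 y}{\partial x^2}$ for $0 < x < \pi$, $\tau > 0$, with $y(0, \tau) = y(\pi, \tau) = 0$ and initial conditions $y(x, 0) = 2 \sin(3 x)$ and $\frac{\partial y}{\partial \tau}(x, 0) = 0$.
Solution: Using separation of variables $y = X(x)T(\tau)$:
Eigenfunctions: $\sin(nx)$, $n = 1, 2, 3, \ldots$
General solution: $y(x, \tau) = \sum [A_n \cos(2n \tau) + B_n \sin(2n \tau)] \sin(nx)$
From $y(x,0) = 2 \sin(3 x)$: $A_3=2$. From $y_{\tau}(x,0) = 0$: all $B_n = 0$.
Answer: $y(x, \tau) = 2 \sin(3 x) \cos(6 \tau)$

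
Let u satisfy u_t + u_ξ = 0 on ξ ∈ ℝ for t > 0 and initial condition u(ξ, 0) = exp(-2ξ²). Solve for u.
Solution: By characteristics (dξ/dt = 1), u(ξ,t) = f(ξ - t) with f = u(·, 0).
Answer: u(ξ, t) = exp(-2(-t + ξ)²)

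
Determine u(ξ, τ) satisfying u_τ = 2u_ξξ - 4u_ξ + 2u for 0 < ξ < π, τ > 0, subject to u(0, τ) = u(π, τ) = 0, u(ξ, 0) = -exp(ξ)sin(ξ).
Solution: Substitute u = exp(ξ)w, i.e. w = exp(-ξ)u.
By the product rule, u_ξ = exp(ξ)(w_ξ + w), u_ξξ = exp(ξ)(w_ξξ + 2w_ξ + w), u_τ = exp(ξ)w_τ.
Substituting into the PDE and dividing by exp(ξ): w_τ = 2(w_ξξ + 2w_ξ + w) - 4(w_ξ + w) + 2w.
The lower-order terms cancel, leaving the standard heat equation w_τ = 2w_ξξ.
Initial data for w: w(ξ,0) = exp(-ξ)u(ξ,0) = -sin(ξ). The boundary conditions carry over: w(0,τ) = w(π,τ) = 0.
Solve for w:
  Using separation of variables w = X(ξ)T(τ):
  Eigenfunctions: sin(nξ), n = 1, 2, 3, ...
  General solution: w(ξ, τ) = Σ c_n sin(nξ) exp(-2n² τ)
  Matching w(ξ,0) = -sin(ξ) term by term: c_1=-1.
Hence w(ξ,τ) = -exp(-2τ)sin(ξ).
Transform back: u(ξ,τ) = exp(ξ)w(ξ,τ).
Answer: u(ξ, τ) = -exp(ξ)exp(-2τ)sin(ξ)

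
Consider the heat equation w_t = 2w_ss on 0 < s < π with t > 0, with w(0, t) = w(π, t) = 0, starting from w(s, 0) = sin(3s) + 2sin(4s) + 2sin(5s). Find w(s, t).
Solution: Separating variables: w = Σ c_n exp(-2n²t) sin(ns). From w(s,0) = sin(3s) + 2sin(4s) + 2sin(5s): c_3=1, c_4=2, c_5=2.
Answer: w(s, t) = exp(-18t)sin(3s) + 2exp(-32t)sin(4s) + 2exp(-50t)sin(5s)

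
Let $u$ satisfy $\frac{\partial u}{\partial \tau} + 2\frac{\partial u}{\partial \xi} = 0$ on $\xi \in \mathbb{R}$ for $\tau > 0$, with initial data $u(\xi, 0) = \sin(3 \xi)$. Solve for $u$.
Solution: By characteristics ($d\xi/d\tau = 2$), $u(\xi,\tau) = f(\xi - 2\tau)$ with $f = u( \cdot , 0)$.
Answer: $u(\xi, \tau) = - \sin(6 \tau - 3 \xi)$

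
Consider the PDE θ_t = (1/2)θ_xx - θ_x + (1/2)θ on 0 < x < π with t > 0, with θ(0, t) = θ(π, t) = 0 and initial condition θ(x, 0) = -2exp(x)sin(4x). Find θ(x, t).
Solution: Substitute θ = exp(x)u, i.e. u = exp(-x)θ.
By the product rule, θ_x = exp(x)(u_x + u), θ_xx = exp(x)(u_xx + 2u_x + u), θ_t = exp(x)u_t.
Substituting into the PDE and dividing by exp(x): u_t = (1/2)(u_xx + 2u_x + u) - (u_x + u) + (1/2)u.
The lower-order terms cancel, leaving the standard heat equation u_t = (1/2)u_xx.
Initial data for u: u(x,0) = exp(-x)θ(x,0) = -2sin(4x). The boundary conditions carry over: u(0,t) = u(π,t) = 0.
Solve for u:
  Using separation of variables u = X(x)G(t):
  Eigenfunctions: sin(nx), n = 1, 2, 3, ...
  General solution: u(x, t) = Σ c_n sin(nx) exp(-n² t/2)
  Matching u(x,0) = -2sin(4x) term by term: c_4=-2.
Hence u(x,t) = -2exp(-8t)sin(4x).
Transform back: θ(x,t) = exp(x)u(x,t).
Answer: θ(x, t) = -2exp(-8t)exp(x)sin(4x)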